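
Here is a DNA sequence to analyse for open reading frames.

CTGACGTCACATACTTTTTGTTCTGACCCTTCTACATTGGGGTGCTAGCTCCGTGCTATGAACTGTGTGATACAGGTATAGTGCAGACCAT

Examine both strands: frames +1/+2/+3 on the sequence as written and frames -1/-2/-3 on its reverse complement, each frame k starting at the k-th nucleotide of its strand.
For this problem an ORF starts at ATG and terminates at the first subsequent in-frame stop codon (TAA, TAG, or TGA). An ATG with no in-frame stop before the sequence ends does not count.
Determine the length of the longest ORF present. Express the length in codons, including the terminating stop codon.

12

Reverse complement (5'→3'): ATGGTCTGCACTATACCTGTATCACACAGTTCATAGCACGGAGCTAGCACCCCAATGTAGAAGGGTCAGAACAAAAAGTATGTGACGTCAG
Frame +1: CTG ACG TCA CAT ACT TTT TGT TCT GAC CCT TCT ACA TTG GGG TGC TAG CTC CGT GCT ATG AAC TGT GTG ATA CAG GTA TAG TGC AGA CCA — ATG at 58, stop TAG at 79 → 24 nt.
Frame +2: TGA CGT CAC ATA CTT TTT GTT CTG ACC CTT CTA CAT TGG GGT GCT AGC TCC GTG CTA TGA ACT GTG TGA TAC AGG TAT AGT GCA GAC CAT — no ATG→stop ORF.
Frame +3: GAC GTC ACA TAC TTT TTG TTC TGA CCC TTC TAC ATT GGG GTG CTA GCT CCG TGC TAT GAA CTG TGT GAT ACA GGT ATA GTG CAG ACC — no ATG→stop ORF.
Frame -1: ATG GTC TGC ACT ATA CCT GTA TCA CAC AGT TCA TAG CAC GGA GCT AGC ACC CCA ATG TAG AAG GGT CAG AAC AAA AAG TAT GTG ACG TCA — ATG at 1, stop TAG at 34 → 36 nt; ATG at 55, stop TAG at 58 → 6 nt.
Frame -2: TGG TCT GCA CTA TAC CTG TAT CAC ACA GTT CAT AGC ACG GAG CTA GCA CCC CAA TGT AGA AGG GTC AGA ACA AAA AGT ATG TGA CGT CAG — ATG at 80, stop TGA at 83 → 6 nt.
Frame -3: GGT CTG CAC TAT ACC TGT ATC ACA CAG TTC ATA GCA CGG AGC TAG CAC CCC AAT GTA GAA GGG TCA GAA CAA AAA GTA TGT GAC GTC — no ATG→stop ORF.
Longest: frame -1, positions 1–36, 36 nt = 12 codons = 11 aa. → 12 codons.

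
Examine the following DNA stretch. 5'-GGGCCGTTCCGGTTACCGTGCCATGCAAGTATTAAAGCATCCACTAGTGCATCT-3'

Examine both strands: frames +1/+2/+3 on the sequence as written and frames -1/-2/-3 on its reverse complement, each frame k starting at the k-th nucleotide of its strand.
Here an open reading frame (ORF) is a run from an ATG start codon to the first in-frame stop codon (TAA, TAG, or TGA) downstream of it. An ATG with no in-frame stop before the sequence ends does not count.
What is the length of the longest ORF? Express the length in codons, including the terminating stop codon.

Reverse complement (5'→3'): AGATGCACTAGTGGATGCTTTAATACTTGCATGGCACGGTAACCGGAACGGCCC
Frame +1: GGG CCG TTC CGG TTA CCG TGC CAT GCA AGT ATT AAA GCA TCC ACT AGT GCA TCT — no ATG→stop ORF.
Frame +2: GGC CGT TCC GGT TAC CGT GCC ATG CAA GTA TTA AAG CAT CCA CTA GTG CAT — no ATG→stop ORF.
Frame +3: GCC GTT CCG GTT ACC GTG CCA TGC AAG TAT TAA AGC ATC CAC TAG TGC ATC — no ATG→stop ORF.
Frame -1: AGA TGC ACT AGT GGA TGC TTT AAT ACT TGC ATG GCA CGG TAA CCG GAA CGG CCC — ATG at 31, stop TAA at 40 → 12 nt.
Frame -2: GAT GCA CTA GTG GAT GCT TTA ATA CTT GCA TGG CAC GGT AAC CGG AAC GGC — no ATG→stop ORF.
Frame -3: ATG CAC TAG TGG ATG CTT TAA TAC TTG CAT GGC ACG GTA ACC GGA ACG GCC — ATG at 3, stop TAG at 9 → 9 nt; ATG at 15, stop TAA at 21 → 9 nt.
Longest: frame -1, positions 31–42, 12 nt = 4 codons = 3 aa. → 4 codons.

4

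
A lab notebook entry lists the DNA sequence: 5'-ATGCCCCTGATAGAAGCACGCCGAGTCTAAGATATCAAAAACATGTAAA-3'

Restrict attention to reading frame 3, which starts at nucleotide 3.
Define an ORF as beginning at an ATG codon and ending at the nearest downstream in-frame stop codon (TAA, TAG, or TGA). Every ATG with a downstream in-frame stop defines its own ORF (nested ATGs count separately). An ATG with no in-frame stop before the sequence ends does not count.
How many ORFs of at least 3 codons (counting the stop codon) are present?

Frame 3: GCC CCT GAT AGA AGC ACG CCG AGT CTA AGA TAT CAA AAA CAT GTA — no ATG→stop ORF.
No ORF reaches 3 codons. Count = 0.

0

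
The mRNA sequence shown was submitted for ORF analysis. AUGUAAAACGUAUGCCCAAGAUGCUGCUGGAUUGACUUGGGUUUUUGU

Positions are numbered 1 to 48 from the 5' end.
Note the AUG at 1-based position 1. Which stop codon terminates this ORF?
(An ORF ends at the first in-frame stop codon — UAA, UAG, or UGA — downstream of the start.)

UAA

Codons from position 1: AUG (1–3), UAA (4–6).
The first in-frame stop codon is UAA.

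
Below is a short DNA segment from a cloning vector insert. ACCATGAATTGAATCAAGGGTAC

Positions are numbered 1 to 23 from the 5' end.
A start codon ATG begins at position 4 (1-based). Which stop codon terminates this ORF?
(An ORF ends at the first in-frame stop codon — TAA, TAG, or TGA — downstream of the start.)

Codons from position 4: ATG (4–6), AAT (7–9), TGA (10–12).
The first in-frame stop codon is TGA.

TGA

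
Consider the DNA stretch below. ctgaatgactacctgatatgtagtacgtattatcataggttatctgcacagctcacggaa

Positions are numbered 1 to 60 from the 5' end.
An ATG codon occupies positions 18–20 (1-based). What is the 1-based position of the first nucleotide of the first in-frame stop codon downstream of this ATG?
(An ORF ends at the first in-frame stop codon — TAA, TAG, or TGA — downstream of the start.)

Codons from position 18: ATG (18–20), TAG (21–23).
TAG is a stop codon; it begins at position 21.

21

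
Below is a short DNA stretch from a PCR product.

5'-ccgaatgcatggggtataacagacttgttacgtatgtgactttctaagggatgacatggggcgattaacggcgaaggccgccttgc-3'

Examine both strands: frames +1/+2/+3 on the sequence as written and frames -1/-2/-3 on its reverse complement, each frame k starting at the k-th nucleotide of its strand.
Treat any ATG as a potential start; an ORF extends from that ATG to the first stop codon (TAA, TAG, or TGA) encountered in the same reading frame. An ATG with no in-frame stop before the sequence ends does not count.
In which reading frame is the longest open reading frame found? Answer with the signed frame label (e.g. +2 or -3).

Reverse complement (5'→3'): GCAAGGCGGCCTTCGCCGTTAATCGCCCCATGTCATCCCTTAGAAAGTCACATACGTAACAAGTCTGTTATACCCCATGCATTCGG
Frame +1: CCG AAT GCA TGG GGT ATA ACA GAC TTG TTA CGT ATG TGA CTT TCT AAG GGA TGA CAT GGG GCG ATT AAC GGC GAA GGC CGC CTT — ATG at 34, stop TGA at 37 → 6 nt.
Frame +2: CGA ATG CAT GGG GTA TAA CAG ACT TGT TAC GTA TGT GAC TTT CTA AGG GAT GAC ATG GGG CGA TTA ACG GCG AAG GCC GCC TTG — ATG at 5, stop TAA at 17 → 15 nt.
Frame +3: GAA TGC ATG GGG TAT AAC AGA CTT GTT ACG TAT GTG ACT TTC TAA GGG ATG ACA TGG GGC GAT TAA CGG CGA AGG CCG CCT TGC — ATG at 9, stop TAA at 45 → 39 nt; ATG at 51, stop TAA at 66 → 18 nt.
Frame -1: GCA AGG CGG CCT TCG CCG TTA ATC GCC CCA TGT CAT CCC TTA GAA AGT CAC ATA CGT AAC AAG TCT GTT ATA CCC CAT GCA TTC — no ATG→stop ORF.
Frame -2: CAA GGC GGC CTT CGC CGT TAA TCG CCC CAT GTC ATC CCT TAG AAA GTC ACA TAC GTA ACA AGT CTG TTA TAC CCC ATG CAT TCG — no ATG→stop ORF.
Frame -3: AAG GCG GCC TTC GCC GTT AAT CGC CCC ATG TCA TCC CTT AGA AAG TCA CAT ACG TAA CAA GTC TGT TAT ACC CCA TGC ATT CGG — ATG at 30, stop TAA at 57 → 30 nt.
Longest ORF is 39 nt in frame +3 (positions 9–47).

+3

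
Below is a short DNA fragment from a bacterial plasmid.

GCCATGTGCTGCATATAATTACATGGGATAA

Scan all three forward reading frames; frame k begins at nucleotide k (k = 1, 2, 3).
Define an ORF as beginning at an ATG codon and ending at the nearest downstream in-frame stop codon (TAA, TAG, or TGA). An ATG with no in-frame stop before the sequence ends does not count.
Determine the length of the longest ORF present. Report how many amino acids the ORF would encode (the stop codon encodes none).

4

Frame 1: GCC ATG TGC TGC ATA TAA TTA CAT GGG ATA — ATG at 4, stop TAA at 16 → 15 nt.
Frame 2: CCA TGT GCT GCA TAT AAT TAC ATG GGA TAA — ATG at 23, stop TAA at 29 → 9 nt.
Frame 3: CAT GTG CTG CAT ATA ATT ACA TGG GAT — no ATG→stop ORF.
Longest: frame 1, positions 4–18, 15 nt = 5 codons = 4 aa. → 4 amino acids.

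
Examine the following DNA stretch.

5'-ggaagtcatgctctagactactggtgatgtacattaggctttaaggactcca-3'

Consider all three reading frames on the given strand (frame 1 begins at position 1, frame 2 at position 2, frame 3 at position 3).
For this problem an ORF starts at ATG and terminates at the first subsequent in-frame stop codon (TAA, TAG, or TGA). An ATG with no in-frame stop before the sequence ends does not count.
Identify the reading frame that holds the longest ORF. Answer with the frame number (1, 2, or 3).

Frame 1: GGA AGT CAT GCT CTA GAC TAC TGG TGA TGT ACA TTA GGC TTT AAG GAC TCC — no ATG→stop ORF.
Frame 2: GAA GTC ATG CTC TAG ACT ACT GGT GAT GTA CAT TAG GCT TTA AGG ACT CCA — ATG at 8, stop TAG at 14 → 9 nt.
Frame 3: AAG TCA TGC TCT AGA CTA CTG GTG ATG TAC ATT AGG CTT TAA GGA CTC — ATG at 27, stop TAA at 42 → 18 nt.
Longest ORF is 18 nt in frame 3 (positions 27–44).

3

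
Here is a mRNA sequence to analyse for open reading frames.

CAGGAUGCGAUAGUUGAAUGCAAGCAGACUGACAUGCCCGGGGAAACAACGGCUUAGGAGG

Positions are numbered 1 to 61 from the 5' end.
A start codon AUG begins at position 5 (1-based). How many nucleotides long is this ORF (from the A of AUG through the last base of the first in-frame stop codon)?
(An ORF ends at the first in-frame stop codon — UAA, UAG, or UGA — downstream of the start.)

9

Codons from position 5: AUG (5–7), CGA (8–10), UAG (11–13).
UAG is the first in-frame stop; ORF spans 5–13, 9 nucleotides.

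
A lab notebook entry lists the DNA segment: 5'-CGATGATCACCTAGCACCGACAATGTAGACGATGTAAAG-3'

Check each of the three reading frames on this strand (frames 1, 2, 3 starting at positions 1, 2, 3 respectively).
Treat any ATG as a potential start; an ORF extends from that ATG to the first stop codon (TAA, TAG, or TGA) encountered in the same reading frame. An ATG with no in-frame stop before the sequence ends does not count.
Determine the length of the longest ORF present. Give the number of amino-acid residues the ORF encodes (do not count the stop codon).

Frame 1: CGA TGA TCA CCT AGC ACC GAC AAT GTA GAC GAT GTA AAG — no ATG→stop ORF.
Frame 2: GAT GAT CAC CTA GCA CCG ACA ATG TAG ACG ATG TAA — ATG at 23, stop TAG at 26 → 6 nt; ATG at 32, stop TAA at 35 → 6 nt.
Frame 3: ATG ATC ACC TAG CAC CGA CAA TGT AGA CGA TGT AAA — ATG at 3, stop TAG at 12 → 12 nt.
Longest: frame 3, positions 3–14, 12 nt = 4 codons = 3 aa. → 3 amino acids.

3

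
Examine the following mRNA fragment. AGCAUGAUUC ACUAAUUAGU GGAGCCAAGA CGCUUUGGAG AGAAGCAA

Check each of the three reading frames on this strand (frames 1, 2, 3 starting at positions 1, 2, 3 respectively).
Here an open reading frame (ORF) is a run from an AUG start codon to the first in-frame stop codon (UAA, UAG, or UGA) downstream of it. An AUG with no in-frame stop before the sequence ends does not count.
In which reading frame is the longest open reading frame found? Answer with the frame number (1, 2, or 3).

Frame 1: AGC AUG AUU CAC UAA UUA GUG GAG CCA AGA CGC UUU GGA GAG AAG CAA — AUG at 4, stop UAA at 13 → 12 nt.
Frame 2: GCA UGA UUC ACU AAU UAG UGG AGC CAA GAC GCU UUG GAG AGA AGC — no AUG→stop ORF.
Frame 3: CAU GAU UCA CUA AUU AGU GGA GCC AAG ACG CUU UGG AGA GAA GCA — no AUG→stop ORF.
Longest ORF is 12 nt in frame 1 (positions 4–15).

1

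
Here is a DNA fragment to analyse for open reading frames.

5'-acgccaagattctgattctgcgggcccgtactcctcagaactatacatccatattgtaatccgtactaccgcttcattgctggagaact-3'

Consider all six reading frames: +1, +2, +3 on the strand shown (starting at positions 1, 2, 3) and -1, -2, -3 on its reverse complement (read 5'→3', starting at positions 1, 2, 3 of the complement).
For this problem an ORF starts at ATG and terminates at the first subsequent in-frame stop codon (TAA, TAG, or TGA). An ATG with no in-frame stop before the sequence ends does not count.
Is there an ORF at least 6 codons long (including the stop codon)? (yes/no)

no

Reverse complement (5'→3'): AGTTCTCCAGCAATGAAGCGGTAGTACGGATTACAATATGGATGTATAGTTCTGAGGAGTACGGGCCCGCAGAATCAGAATCTTGGCGT
Frame +1: ACG CCA AGA TTC TGA TTC TGC GGG CCC GTA CTC CTC AGA ACT ATA CAT CCA TAT TGT AAT CCG TAC TAC CGC TTC ATT GCT GGA GAA — no ATG→stop ORF.
Frame +2: CGC CAA GAT TCT GAT TCT GCG GGC CCG TAC TCC TCA GAA CTA TAC ATC CAT ATT GTA ATC CGT ACT ACC GCT TCA TTG CTG GAG AAC — no ATG→stop ORF.
Frame +3: GCC AAG ATT CTG ATT CTG CGG GCC CGT ACT CCT CAG AAC TAT ACA TCC ATA TTG TAA TCC GTA CTA CCG CTT CAT TGC TGG AGA ACT — no ATG→stop ORF.
Frame -1: AGT TCT CCA GCA ATG AAG CGG TAG TAC GGA TTA CAA TAT GGA TGT ATA GTT CTG AGG AGT ACG GGC CCG CAG AAT CAG AAT CTT GGC — ATG at 13, stop TAG at 22 → 12 nt.
Frame -2: GTT CTC CAG CAA TGA AGC GGT AGT ACG GAT TAC AAT ATG GAT GTA TAG TTC TGA GGA GTA CGG GCC CGC AGA ATC AGA ATC TTG GCG — ATG at 38, stop TAG at 47 → 12 nt.
Frame -3: TTC TCC AGC AAT GAA GCG GTA GTA CGG ATT ACA ATA TGG ATG TAT AGT TCT GAG GAG TAC GGG CCC GCA GAA TCA GAA TCT TGG CGT — no ATG→stop ORF.
Largest ORF found is 4 codons < 6, so no.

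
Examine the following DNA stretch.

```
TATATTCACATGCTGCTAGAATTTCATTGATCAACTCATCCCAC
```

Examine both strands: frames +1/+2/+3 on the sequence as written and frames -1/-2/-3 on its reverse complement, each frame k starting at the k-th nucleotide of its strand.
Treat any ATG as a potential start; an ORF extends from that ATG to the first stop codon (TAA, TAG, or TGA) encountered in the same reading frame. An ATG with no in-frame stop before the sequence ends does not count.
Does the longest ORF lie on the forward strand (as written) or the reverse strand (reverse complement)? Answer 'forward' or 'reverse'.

forward

Reverse complement (5'→3'): GTGGGATGAGTTGATCAATGAAATTCTAGCAGCATGTGAATATA
Frame +1: TAT ATT CAC ATG CTG CTA GAA TTT CAT TGA TCA ACT CAT CCC — ATG at 10, stop TGA at 28 → 21 nt.
Frame +2: ATA TTC ACA TGC TGC TAG AAT TTC ATT GAT CAA CTC ATC CCA — no ATG→stop ORF.
Frame +3: TAT TCA CAT GCT GCT AGA ATT TCA TTG ATC AAC TCA TCC CAC — no ATG→stop ORF.
Frame -1: GTG GGA TGA GTT GAT CAA TGA AAT TCT AGC AGC ATG TGA ATA — ATG at 34, stop TGA at 37 → 6 nt.
Frame -2: TGG GAT GAG TTG ATC AAT GAA ATT CTA GCA GCA TGT GAA TAT — no ATG→stop ORF.
Frame -3: GGG ATG AGT TGA TCA ATG AAA TTC TAG CAG CAT GTG AAT ATA — ATG at 6, stop TGA at 12 → 9 nt; ATG at 18, stop TAG at 27 → 12 nt.
Forward-strand max 21 nt; reverse-strand max 12 nt. The forward strand has the longer ORF.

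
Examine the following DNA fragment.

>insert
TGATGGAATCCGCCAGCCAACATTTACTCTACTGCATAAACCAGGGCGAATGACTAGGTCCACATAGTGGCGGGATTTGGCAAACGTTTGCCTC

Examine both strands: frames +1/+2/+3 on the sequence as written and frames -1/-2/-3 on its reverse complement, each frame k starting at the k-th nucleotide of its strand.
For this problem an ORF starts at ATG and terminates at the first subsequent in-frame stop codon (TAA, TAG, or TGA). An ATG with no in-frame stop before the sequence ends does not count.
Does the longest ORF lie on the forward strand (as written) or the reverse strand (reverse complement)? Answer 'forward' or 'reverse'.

forward

Reverse complement (5'→3'): GAGGCAAACGTTTGCCAAATCCCGCCACTATGTGGACCTAGTCATTCGCCCTGGTTTATGCAGTAGAGTAAATGTTGGCTGGCGGATTCCATCA
Frame +1: TGA TGG AAT CCG CCA GCC AAC ATT TAC TCT ACT GCA TAA ACC AGG GCG AAT GAC TAG GTC CAC ATA GTG GCG GGA TTT GGC AAA CGT TTG CCT — no ATG→stop ORF.
Frame +2: GAT GGA ATC CGC CAG CCA ACA TTT ACT CTA CTG CAT AAA CCA GGG CGA ATG ACT AGG TCC ACA TAG TGG CGG GAT TTG GCA AAC GTT TGC CTC — ATG at 50, stop TAG at 65 → 18 nt.
Frame +3: ATG GAA TCC GCC AGC CAA CAT TTA CTC TAC TGC ATA AAC CAG GGC GAA TGA CTA GGT CCA CAT AGT GGC GGG ATT TGG CAA ACG TTT GCC — ATG at 3, stop TGA at 51 → 51 nt.
Frame -1: GAG GCA AAC GTT TGC CAA ATC CCG CCA CTA TGT GGA CCT AGT CAT TCG CCC TGG TTT ATG CAG TAG AGT AAA TGT TGG CTG GCG GAT TCC ATC — ATG at 58, stop TAG at 64 → 9 nt.
Frame -2: AGG CAA ACG TTT GCC AAA TCC CGC CAC TAT GTG GAC CTA GTC ATT CGC CCT GGT TTA TGC AGT AGA GTA AAT GTT GGC TGG CGG ATT CCA TCA — no ATG→stop ORF.
Frame -3: GGC AAA CGT TTG CCA AAT CCC GCC ACT ATG TGG ACC TAG TCA TTC GCC CTG GTT TAT GCA GTA GAG TAA ATG TTG GCT GGC GGA TTC CAT — ATG at 30, stop TAG at 39 → 12 nt.
Forward-strand max 51 nt; reverse-strand max 12 nt. The forward strand has the longer ORF.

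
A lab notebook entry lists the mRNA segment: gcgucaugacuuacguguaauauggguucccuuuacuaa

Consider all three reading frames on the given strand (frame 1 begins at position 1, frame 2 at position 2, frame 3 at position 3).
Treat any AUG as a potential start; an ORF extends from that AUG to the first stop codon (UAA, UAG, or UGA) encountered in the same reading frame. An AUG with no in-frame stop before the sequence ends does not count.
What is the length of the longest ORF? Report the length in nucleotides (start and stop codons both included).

18

Frame 1: GCG UCA UGA CUU ACG UGU AAU AUG GGU UCC CUU UAC UAA — AUG at 22, stop UAA at 37 → 18 nt.
Frame 2: CGU CAU GAC UUA CGU GUA AUA UGG GUU CCC UUU ACU — no AUG→stop ORF.
Frame 3: GUC AUG ACU UAC GUG UAA UAU GGG UUC CCU UUA CUA — AUG at 6, stop UAA at 18 → 15 nt.
Longest: frame 1, positions 22–39, 18 nt = 6 codons = 5 aa. → 18 nucleotides.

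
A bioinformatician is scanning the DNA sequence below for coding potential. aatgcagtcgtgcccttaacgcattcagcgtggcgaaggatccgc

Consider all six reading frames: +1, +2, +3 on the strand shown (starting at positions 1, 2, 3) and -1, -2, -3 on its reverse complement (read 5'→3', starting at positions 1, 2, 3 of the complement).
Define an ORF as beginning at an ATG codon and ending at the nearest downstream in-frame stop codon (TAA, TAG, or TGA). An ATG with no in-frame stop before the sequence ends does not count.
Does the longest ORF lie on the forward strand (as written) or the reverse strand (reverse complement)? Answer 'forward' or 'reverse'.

Reverse complement (5'→3'): GCGGATCCTTCGCCACGCTGAATGCGTTAAGGGCACGACTGCATT
Frame +1: AAT GCA GTC GTG CCC TTA ACG CAT TCA GCG TGG CGA AGG ATC CGC — no ATG→stop ORF.
Frame +2: ATG CAG TCG TGC CCT TAA CGC ATT CAG CGT GGC GAA GGA TCC — ATG at 2, stop TAA at 17 → 18 nt.
Frame +3: TGC AGT CGT GCC CTT AAC GCA TTC AGC GTG GCG AAG GAT CCG — no ATG→stop ORF.
Frame -1: GCG GAT CCT TCG CCA CGC TGA ATG CGT TAA GGG CAC GAC TGC ATT — ATG at 22, stop TAA at 28 → 9 nt.
Frame -2: CGG ATC CTT CGC CAC GCT GAA TGC GTT AAG GGC ACG ACT GCA — no ATG→stop ORF.
Frame -3: GGA TCC TTC GCC ACG CTG AAT GCG TTA AGG GCA CGA CTG CAT — no ATG→stop ORF.
Forward-strand max 18 nt; reverse-strand max 9 nt. The forward strand has the longer ORF.

forward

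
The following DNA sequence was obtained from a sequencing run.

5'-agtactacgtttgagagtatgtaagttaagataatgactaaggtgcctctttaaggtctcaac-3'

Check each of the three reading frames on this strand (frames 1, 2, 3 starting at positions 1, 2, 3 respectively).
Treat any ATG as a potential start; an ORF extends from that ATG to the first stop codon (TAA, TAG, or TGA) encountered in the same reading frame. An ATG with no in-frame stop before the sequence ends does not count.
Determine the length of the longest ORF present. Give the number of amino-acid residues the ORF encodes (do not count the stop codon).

Frame 1: AGT ACT ACG TTT GAG AGT ATG TAA GTT AAG ATA ATG ACT AAG GTG CCT CTT TAA GGT CTC AAC — ATG at 19, stop TAA at 22 → 6 nt; ATG at 34, stop TAA at 52 → 21 nt.
Frame 2: GTA CTA CGT TTG AGA GTA TGT AAG TTA AGA TAA TGA CTA AGG TGC CTC TTT AAG GTC TCA — no ATG→stop ORF.
Frame 3: TAC TAC GTT TGA GAG TAT GTA AGT TAA GAT AAT GAC TAA GGT GCC TCT TTA AGG TCT CAA — no ATG→stop ORF.
Longest: frame 1, positions 34–54, 21 nt = 7 codons = 6 aa. → 6 amino acids.

6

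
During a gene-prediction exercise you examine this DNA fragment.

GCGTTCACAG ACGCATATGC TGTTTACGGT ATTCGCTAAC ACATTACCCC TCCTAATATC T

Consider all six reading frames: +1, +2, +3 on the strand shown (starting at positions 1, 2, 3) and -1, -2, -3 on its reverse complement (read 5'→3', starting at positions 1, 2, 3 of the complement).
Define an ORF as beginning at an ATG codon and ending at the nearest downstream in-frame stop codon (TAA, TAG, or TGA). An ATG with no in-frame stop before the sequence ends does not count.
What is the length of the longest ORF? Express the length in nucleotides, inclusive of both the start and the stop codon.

Reverse complement (5'→3'): AGATATTAGGAGGGGTAATGTGTTAGCGAATACCGTAAACAGCATATGCGTCTGTGAACGC
Frame +1: GCG TTC ACA GAC GCA TAT GCT GTT TAC GGT ATT CGC TAA CAC ATT ACC CCT CCT AAT ATC — no ATG→stop ORF.
Frame +2: CGT TCA CAG ACG CAT ATG CTG TTT ACG GTA TTC GCT AAC ACA TTA CCC CTC CTA ATA TCT — no ATG→stop ORF.
Frame +3: GTT CAC AGA CGC ATA TGC TGT TTA CGG TAT TCG CTA ACA CAT TAC CCC TCC TAA TAT — no ATG→stop ORF.
Frame -1: AGA TAT TAG GAG GGG TAA TGT GTT AGC GAA TAC CGT AAA CAG CAT ATG CGT CTG TGA ACG — ATG at 46, stop TGA at 55 → 12 nt.
Frame -2: GAT ATT AGG AGG GGT AAT GTG TTA GCG AAT ACC GTA AAC AGC ATA TGC GTC TGT GAA CGC — no ATG→stop ORF.
Frame -3: ATA TTA GGA GGG GTA ATG TGT TAG CGA ATA CCG TAA ACA GCA TAT GCG TCT GTG AAC — ATG at 18, stop TAG at 24 → 9 nt.
Longest: frame -1, positions 46–57, 12 nt = 4 codons = 3 aa. → 12 nucleotides.

12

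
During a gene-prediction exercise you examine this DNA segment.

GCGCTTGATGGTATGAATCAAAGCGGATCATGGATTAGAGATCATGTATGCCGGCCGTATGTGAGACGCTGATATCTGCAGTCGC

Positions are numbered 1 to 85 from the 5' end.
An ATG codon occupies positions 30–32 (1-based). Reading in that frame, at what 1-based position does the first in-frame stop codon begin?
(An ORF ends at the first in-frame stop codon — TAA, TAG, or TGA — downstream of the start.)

36

Codons from position 30: ATG (30–32), GAT (33–35), TAG (36–38).
TAG is a stop codon; it begins at position 36.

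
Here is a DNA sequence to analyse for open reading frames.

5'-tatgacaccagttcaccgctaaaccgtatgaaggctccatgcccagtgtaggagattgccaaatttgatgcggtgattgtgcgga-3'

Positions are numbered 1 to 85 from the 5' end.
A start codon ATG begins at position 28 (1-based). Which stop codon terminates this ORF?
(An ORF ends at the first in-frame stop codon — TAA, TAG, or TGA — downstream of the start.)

TAG

Codons from position 28: ATG (28–30), AAG (31–33), GCT (34–36), CCA (37–39), TGC (40–42), CCA (43–45), GTG (46–48), TAG (49–51).
The first in-frame stop codon is TAG.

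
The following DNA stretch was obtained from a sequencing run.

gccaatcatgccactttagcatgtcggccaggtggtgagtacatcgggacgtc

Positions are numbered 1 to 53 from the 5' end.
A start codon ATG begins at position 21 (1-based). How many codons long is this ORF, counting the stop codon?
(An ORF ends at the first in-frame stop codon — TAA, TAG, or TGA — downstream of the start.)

Codons from position 21: ATG (21–23), TCG (24–26), GCC (27–29), AGG (30–32), TGG (33–35), TGA (36–38).
TGA is the first in-frame stop; that's 6 codons including the stop.

6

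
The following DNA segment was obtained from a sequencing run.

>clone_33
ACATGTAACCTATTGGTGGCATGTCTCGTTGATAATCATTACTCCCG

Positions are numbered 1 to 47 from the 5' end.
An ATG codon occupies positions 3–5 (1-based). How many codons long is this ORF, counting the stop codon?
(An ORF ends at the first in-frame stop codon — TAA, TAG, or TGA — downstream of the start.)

Codons from position 3: ATG (3–5), TAA (6–8).
TAA is the first in-frame stop; that's 2 codons including the stop.

2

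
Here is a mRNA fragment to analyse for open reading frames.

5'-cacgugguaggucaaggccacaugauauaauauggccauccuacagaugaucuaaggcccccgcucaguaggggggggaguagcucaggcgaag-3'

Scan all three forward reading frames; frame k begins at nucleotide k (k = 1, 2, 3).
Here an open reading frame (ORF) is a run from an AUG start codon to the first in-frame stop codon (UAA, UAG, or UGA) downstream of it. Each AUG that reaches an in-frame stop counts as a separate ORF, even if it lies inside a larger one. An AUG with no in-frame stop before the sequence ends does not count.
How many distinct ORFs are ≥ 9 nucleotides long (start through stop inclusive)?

Frame 1: CAC GUG GUA GGU CAA GGC CAC AUG AUA UAA UAU GGC CAU CCU ACA GAU GAU CUA AGG CCC CCG CUC AGU AGG GGG GGG AGU AGC UCA GGC GAA — AUG at 22, stop UAA at 28 → 9 nt.
Frame 2: ACG UGG UAG GUC AAG GCC ACA UGA UAU AAU AUG GCC AUC CUA CAG AUG AUC UAA GGC CCC CGC UCA GUA GGG GGG GGA GUA GCU CAG GCG AAG — AUG at 32, stop UAA at 53 → 24 nt; AUG at 47, stop UAA at 53 → 9 nt.
Frame 3: CGU GGU AGG UCA AGG CCA CAU GAU AUA AUA UGG CCA UCC UAC AGA UGA UCU AAG GCC CCC GCU CAG UAG GGG GGG GAG UAG CUC AGG CGA — no AUG→stop ORF.
ORFs ≥ 9 nucleotides: frame 1 22–30 (9 nucleotides), frame 2 32–55 (24 nucleotides), frame 2 47–55 (9 nucleotides). Count = 3.

3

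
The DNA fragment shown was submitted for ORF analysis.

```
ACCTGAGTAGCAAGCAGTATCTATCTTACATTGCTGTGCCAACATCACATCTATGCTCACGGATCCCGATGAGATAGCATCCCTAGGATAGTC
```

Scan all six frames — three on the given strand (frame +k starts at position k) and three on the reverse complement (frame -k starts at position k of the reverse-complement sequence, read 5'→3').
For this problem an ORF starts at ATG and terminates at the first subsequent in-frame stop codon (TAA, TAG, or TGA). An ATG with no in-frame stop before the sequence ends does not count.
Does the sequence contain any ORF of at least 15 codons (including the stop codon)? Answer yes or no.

no

Reverse complement (5'→3'): GACTATCCTAGGGATGCTATCTCATCGGGATCCGTGAGCATAGATGTGATGTTGGCACAGCAATGTAAGATAGATACTGCTTGCTACTCAGGT
Frame +1: ACC TGA GTA GCA AGC AGT ATC TAT CTT ACA TTG CTG TGC CAA CAT CAC ATC TAT GCT CAC GGA TCC CGA TGA GAT AGC ATC CCT AGG ATA GTC — no ATG→stop ORF.
Frame +2: CCT GAG TAG CAA GCA GTA TCT ATC TTA CAT TGC TGT GCC AAC ATC ACA TCT ATG CTC ACG GAT CCC GAT GAG ATA GCA TCC CTA GGA TAG — ATG at 53, stop TAG at 89 → 39 nt.
Frame +3: CTG AGT AGC AAG CAG TAT CTA TCT TAC ATT GCT GTG CCA ACA TCA CAT CTA TGC TCA CGG ATC CCG ATG AGA TAG CAT CCC TAG GAT AGT — ATG at 69, stop TAG at 75 → 9 nt.
Frame -1: GAC TAT CCT AGG GAT GCT ATC TCA TCG GGA TCC GTG AGC ATA GAT GTG ATG TTG GCA CAG CAA TGT AAG ATA GAT ACT GCT TGC TAC TCA GGT — no ATG→stop ORF.
Frame -2: ACT ATC CTA GGG ATG CTA TCT CAT CGG GAT CCG TGA GCA TAG ATG TGA TGT TGG CAC AGC AAT GTA AGA TAG ATA CTG CTT GCT ACT CAG — ATG at 14, stop TGA at 35 → 24 nt; ATG at 44, stop TGA at 47 → 6 nt.
Frame -3: CTA TCC TAG GGA TGC TAT CTC ATC GGG ATC CGT GAG CAT AGA TGT GAT GTT GGC ACA GCA ATG TAA GAT AGA TAC TGC TTG CTA CTC AGG — ATG at 63, stop TAA at 66 → 6 nt.
Largest ORF found is 13 codons < 15, so no.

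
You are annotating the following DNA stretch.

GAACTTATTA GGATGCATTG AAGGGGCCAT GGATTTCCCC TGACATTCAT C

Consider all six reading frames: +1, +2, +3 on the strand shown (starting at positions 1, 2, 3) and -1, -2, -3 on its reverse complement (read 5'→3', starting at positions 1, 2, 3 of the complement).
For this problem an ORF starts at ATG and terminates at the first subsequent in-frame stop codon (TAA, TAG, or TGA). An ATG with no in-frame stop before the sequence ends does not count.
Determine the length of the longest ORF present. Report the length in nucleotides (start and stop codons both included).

Reverse complement (5'→3'): GATGAATGTCAGGGGAAATCCATGGCCCCTTCAATGCATCCTAATAAGTTC
Frame +1: GAA CTT ATT AGG ATG CAT TGA AGG GGC CAT GGA TTT CCC CTG ACA TTC ATC — ATG at 13, stop TGA at 19 → 9 nt.
Frame +2: AAC TTA TTA GGA TGC ATT GAA GGG GCC ATG GAT TTC CCC TGA CAT TCA — ATG at 29, stop TGA at 41 → 15 nt.
Frame +3: ACT TAT TAG GAT GCA TTG AAG GGG CCA TGG ATT TCC CCT GAC ATT CAT — no ATG→stop ORF.
Frame -1: GAT GAA TGT CAG GGG AAA TCC ATG GCC CCT TCA ATG CAT CCT AAT AAG TTC — no ATG→stop ORF.
Frame -2: ATG AAT GTC AGG GGA AAT CCA TGG CCC CTT CAA TGC ATC CTA ATA AGT — no ATG→stop ORF.
Frame -3: TGA ATG TCA GGG GAA ATC CAT GGC CCC TTC AAT GCA TCC TAA TAA GTT — ATG at 6, stop TAA at 42 → 39 nt.
Longest: frame -3, positions 6–44, 39 nt = 13 codons = 12 aa. → 39 nucleotides.

39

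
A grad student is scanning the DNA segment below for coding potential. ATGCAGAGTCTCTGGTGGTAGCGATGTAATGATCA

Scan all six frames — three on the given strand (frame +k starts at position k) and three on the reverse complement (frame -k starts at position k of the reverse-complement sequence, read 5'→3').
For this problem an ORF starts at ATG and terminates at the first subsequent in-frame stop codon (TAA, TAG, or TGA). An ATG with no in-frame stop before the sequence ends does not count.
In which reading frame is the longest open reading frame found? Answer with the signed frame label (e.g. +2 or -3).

Reverse complement (5'→3'): TGATCATTACATCGCTACCACCAGAGACTCTGCAT
Frame +1: ATG CAG AGT CTC TGG TGG TAG CGA TGT AAT GAT — ATG at 1, stop TAG at 19 → 21 nt.
Frame +2: TGC AGA GTC TCT GGT GGT AGC GAT GTA ATG ATC — no ATG→stop ORF.
Frame +3: GCA GAG TCT CTG GTG GTA GCG ATG TAA TGA TCA — ATG at 24, stop TAA at 27 → 6 nt.
Frame -1: TGA TCA TTA CAT CGC TAC CAC CAG AGA CTC TGC — no ATG→stop ORF.
Frame -2: GAT CAT TAC ATC GCT ACC ACC AGA GAC TCT GCA — no ATG→stop ORF.
Frame -3: ATC ATT ACA TCG CTA CCA CCA GAG ACT CTG CAT — no ATG→stop ORF.
Longest ORF is 21 nt in frame +1 (positions 1–21).

+1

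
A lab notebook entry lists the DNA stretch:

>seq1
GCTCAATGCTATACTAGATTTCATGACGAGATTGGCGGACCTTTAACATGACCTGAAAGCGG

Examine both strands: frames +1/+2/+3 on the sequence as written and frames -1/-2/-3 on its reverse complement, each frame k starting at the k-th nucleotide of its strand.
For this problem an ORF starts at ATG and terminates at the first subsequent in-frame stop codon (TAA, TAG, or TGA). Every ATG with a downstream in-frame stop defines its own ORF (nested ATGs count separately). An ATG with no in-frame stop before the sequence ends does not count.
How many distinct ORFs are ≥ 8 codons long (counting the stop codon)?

2

Reverse complement (5'→3'): CCGCTTTCAGGTCATGTTAAAGGTCCGCCAATCTCGTCATGAAATCTAGTATAGCATTGAGC
Frame +1: GCT CAA TGC TAT ACT AGA TTT CAT GAC GAG ATT GGC GGA CCT TTA ACA TGA CCT GAA AGC — no ATG→stop ORF.
Frame +2: CTC AAT GCT ATA CTA GAT TTC ATG ACG AGA TTG GCG GAC CTT TAA CAT GAC CTG AAA GCG — ATG at 23, stop TAA at 44 → 24 nt.
Frame +3: TCA ATG CTA TAC TAG ATT TCA TGA CGA GAT TGG CGG ACC TTT AAC ATG ACC TGA AAG CGG — ATG at 6, stop TAG at 15 → 12 nt; ATG at 48, stop TGA at 54 → 9 nt.
Frame -1: CCG CTT TCA GGT CAT GTT AAA GGT CCG CCA ATC TCG TCA TGA AAT CTA GTA TAG CAT TGA — no ATG→stop ORF.
Frame -2: CGC TTT CAG GTC ATG TTA AAG GTC CGC CAA TCT CGT CAT GAA ATC TAG TAT AGC ATT GAG — ATG at 14, stop TAG at 47 → 36 nt.
Frame -3: GCT TTC AGG TCA TGT TAA AGG TCC GCC AAT CTC GTC ATG AAA TCT AGT ATA GCA TTG AGC — no ATG→stop ORF.
ORFs ≥ 8 codons: frame +2 23–46 (8 codons), frame -2 14–49 (12 codons). Count = 2.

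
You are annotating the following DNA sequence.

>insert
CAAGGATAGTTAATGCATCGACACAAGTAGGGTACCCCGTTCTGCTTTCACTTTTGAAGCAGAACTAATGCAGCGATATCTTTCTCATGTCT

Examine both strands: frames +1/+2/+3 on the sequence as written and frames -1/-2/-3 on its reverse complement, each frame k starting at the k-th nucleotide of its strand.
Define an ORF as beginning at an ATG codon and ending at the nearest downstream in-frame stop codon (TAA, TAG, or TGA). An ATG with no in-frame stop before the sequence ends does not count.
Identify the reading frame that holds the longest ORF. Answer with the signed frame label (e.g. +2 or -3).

Reverse complement (5'→3'): AGACATGAGAAAGATATCGCTGCATTAGTTCTGCTTCAAAAGTGAAAGCAGAACGGGGTACCCTACTTGTGTCGATGCATTAACTATCCTTG
Frame +1: CAA GGA TAG TTA ATG CAT CGA CAC AAG TAG GGT ACC CCG TTC TGC TTT CAC TTT TGA AGC AGA ACT AAT GCA GCG ATA TCT TTC TCA TGT — ATG at 13, stop TAG at 28 → 18 nt.
Frame +2: AAG GAT AGT TAA TGC ATC GAC ACA AGT AGG GTA CCC CGT TCT GCT TTC ACT TTT GAA GCA GAA CTA ATG CAG CGA TAT CTT TCT CAT GTC — no ATG→stop ORF.
Frame +3: AGG ATA GTT AAT GCA TCG ACA CAA GTA GGG TAC CCC GTT CTG CTT TCA CTT TTG AAG CAG AAC TAA TGC AGC GAT ATC TTT CTC ATG TCT — no ATG→stop ORF.
Frame -1: AGA CAT GAG AAA GAT ATC GCT GCA TTA GTT CTG CTT CAA AAG TGA AAG CAG AAC GGG GTA CCC TAC TTG TGT CGA TGC ATT AAC TAT CCT — no ATG→stop ORF.
Frame -2: GAC ATG AGA AAG ATA TCG CTG CAT TAG TTC TGC TTC AAA AGT GAA AGC AGA ACG GGG TAC CCT ACT TGT GTC GAT GCA TTA ACT ATC CTT — ATG at 5, stop TAG at 26 → 24 nt.
Frame -3: ACA TGA GAA AGA TAT CGC TGC ATT AGT TCT GCT TCA AAA GTG AAA GCA GAA CGG GGT ACC CTA CTT GTG TCG ATG CAT TAA CTA TCC TTG — ATG at 75, stop TAA at 81 → 9 nt.
Longest ORF is 24 nt in frame -2 (positions 5–28).

-2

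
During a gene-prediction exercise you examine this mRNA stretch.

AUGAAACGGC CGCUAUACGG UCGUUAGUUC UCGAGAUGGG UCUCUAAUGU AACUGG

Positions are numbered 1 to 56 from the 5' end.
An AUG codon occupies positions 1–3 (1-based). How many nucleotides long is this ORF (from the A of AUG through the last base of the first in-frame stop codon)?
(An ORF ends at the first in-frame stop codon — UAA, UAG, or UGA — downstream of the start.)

Codons from position 1: AUG (1–3), AAA (4–6), CGG (7–9), CCG (10–12), CUA (13–15), UAC (16–18), GGU (19–21), CGU (22–24), UAG (25–27).
UAG is the first in-frame stop; ORF spans 1–27, 27 nucleotides.

27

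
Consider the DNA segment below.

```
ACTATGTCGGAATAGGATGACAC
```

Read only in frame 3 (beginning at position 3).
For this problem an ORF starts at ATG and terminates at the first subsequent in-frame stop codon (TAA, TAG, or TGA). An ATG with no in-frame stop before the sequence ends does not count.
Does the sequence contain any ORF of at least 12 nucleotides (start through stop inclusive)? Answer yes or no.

no

Frame 3: TAT GTC GGA ATA GGA TGA CAC — no ATG→stop ORF.
Largest ORF found is 0 nucleotides < 12, so no.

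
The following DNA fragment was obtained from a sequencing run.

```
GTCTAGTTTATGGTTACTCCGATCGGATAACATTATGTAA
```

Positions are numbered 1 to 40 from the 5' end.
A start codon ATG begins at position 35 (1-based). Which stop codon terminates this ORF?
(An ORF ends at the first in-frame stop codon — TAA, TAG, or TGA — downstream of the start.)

TAA

Codons from position 35: ATG (35–37), TAA (38–40).
The first in-frame stop codon is TAA.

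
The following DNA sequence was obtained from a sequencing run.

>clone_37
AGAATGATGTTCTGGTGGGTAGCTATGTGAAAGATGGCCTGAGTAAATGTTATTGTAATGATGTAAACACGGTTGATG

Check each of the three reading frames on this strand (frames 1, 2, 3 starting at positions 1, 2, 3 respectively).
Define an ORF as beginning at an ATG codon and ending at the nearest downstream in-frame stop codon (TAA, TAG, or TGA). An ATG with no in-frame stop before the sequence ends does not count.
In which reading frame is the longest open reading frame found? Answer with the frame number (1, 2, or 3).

Frame 1: AGA ATG ATG TTC TGG TGG GTA GCT ATG TGA AAG ATG GCC TGA GTA AAT GTT ATT GTA ATG ATG TAA ACA CGG TTG ATG — ATG at 4, stop TGA at 28 → 27 nt; ATG at 7, stop TGA at 28 → 24 nt; ATG at 25, stop TGA at 28 → 6 nt; ATG at 34, stop TGA at 40 → 9 nt; ATG at 58, stop TAA at 64 → 9 nt; ATG at 61, stop TAA at 64 → 6 nt.
Frame 2: GAA TGA TGT TCT GGT GGG TAG CTA TGT GAA AGA TGG CCT GAG TAA ATG TTA TTG TAA TGA TGT AAA CAC GGT TGA — ATG at 47, stop TAA at 56 → 12 nt.
Frame 3: AAT GAT GTT CTG GTG GGT AGC TAT GTG AAA GAT GGC CTG AGT AAA TGT TAT TGT AAT GAT GTA AAC ACG GTT GAT — no ATG→stop ORF.
Longest ORF is 27 nt in frame 1 (positions 4–30).

1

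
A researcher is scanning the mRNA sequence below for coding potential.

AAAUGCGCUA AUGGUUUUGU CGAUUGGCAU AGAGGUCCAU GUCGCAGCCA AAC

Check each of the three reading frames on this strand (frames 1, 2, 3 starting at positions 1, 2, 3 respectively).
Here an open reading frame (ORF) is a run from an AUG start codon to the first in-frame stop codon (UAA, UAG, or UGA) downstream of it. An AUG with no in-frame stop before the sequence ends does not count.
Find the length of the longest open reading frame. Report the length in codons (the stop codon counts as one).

Frame 1: AAA UGC GCU AAU GGU UUU GUC GAU UGG CAU AGA GGU CCA UGU CGC AGC CAA — no AUG→stop ORF.
Frame 2: AAU GCG CUA AUG GUU UUG UCG AUU GGC AUA GAG GUC CAU GUC GCA GCC AAA — no AUG→stop ORF.
Frame 3: AUG CGC UAA UGG UUU UGU CGA UUG GCA UAG AGG UCC AUG UCG CAG CCA AAC — AUG at 3, stop UAA at 9 → 9 nt.
Longest: frame 3, positions 3–11, 9 nt = 3 codons = 2 aa. → 3 codons.

3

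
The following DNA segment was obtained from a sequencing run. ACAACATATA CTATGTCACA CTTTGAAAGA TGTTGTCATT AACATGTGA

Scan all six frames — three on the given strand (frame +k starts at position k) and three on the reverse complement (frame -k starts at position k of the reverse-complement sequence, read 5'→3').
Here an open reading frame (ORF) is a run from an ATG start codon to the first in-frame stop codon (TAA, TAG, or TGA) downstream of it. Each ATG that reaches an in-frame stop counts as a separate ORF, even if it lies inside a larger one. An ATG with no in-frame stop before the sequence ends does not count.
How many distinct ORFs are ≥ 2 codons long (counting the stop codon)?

Reverse complement (5'→3'): TCACATGTTAATGACAACATCTTTCAAAGTGTGACATAGTATATGTTGT
Frame +1: ACA ACA TAT ACT ATG TCA CAC TTT GAA AGA TGT TGT CAT TAA CAT GTG — ATG at 13, stop TAA at 40 → 30 nt.
Frame +2: CAA CAT ATA CTA TGT CAC ACT TTG AAA GAT GTT GTC ATT AAC ATG TGA — ATG at 44, stop TGA at 47 → 6 nt.
Frame +3: AAC ATA TAC TAT GTC ACA CTT TGA AAG ATG TTG TCA TTA ACA TGT — no ATG→stop ORF.
Frame -1: TCA CAT GTT AAT GAC AAC ATC TTT CAA AGT GTG ACA TAG TAT ATG TTG — no ATG→stop ORF.
Frame -2: CAC ATG TTA ATG ACA ACA TCT TTC AAA GTG TGA CAT AGT ATA TGT TGT — ATG at 5, stop TGA at 32 → 30 nt; ATG at 11, stop TGA at 32 → 24 nt.
Frame -3: ACA TGT TAA TGA CAA CAT CTT TCA AAG TGT GAC ATA GTA TAT GTT — no ATG→stop ORF.
ORFs ≥ 2 codons: frame +1 13–42 (10 codons), frame +2 44–49 (2 codons), frame -2 5–34 (10 codons), frame -2 11–34 (8 codons). Count = 4.

4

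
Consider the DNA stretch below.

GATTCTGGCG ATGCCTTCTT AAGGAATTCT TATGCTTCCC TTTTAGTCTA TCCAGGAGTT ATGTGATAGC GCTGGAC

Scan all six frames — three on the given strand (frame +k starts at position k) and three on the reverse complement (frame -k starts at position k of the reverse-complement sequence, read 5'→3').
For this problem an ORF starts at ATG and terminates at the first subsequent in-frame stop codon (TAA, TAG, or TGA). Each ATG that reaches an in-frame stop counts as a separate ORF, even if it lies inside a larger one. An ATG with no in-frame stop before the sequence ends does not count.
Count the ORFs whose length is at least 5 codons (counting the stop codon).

1

Reverse complement (5'→3'): GTCCAGCGCTATCACATAACTCCTGGATAGACTAAAAGGGAAGCATAAGAATTCCTTAAGAAGGCATCGCCAGAATC
Frame +1: GAT TCT GGC GAT GCC TTC TTA AGG AAT TCT TAT GCT TCC CTT TTA GTC TAT CCA GGA GTT ATG TGA TAG CGC TGG — ATG at 61, stop TGA at 64 → 6 nt.
Frame +2: ATT CTG GCG ATG CCT TCT TAA GGA ATT CTT ATG CTT CCC TTT TAG TCT ATC CAG GAG TTA TGT GAT AGC GCT GGA — ATG at 11, stop TAA at 20 → 12 nt; ATG at 32, stop TAG at 44 → 15 nt.
Frame +3: TTC TGG CGA TGC CTT CTT AAG GAA TTC TTA TGC TTC CCT TTT AGT CTA TCC AGG AGT TAT GTG ATA GCG CTG GAC — no ATG→stop ORF.
Frame -1: GTC CAG CGC TAT CAC ATA ACT CCT GGA TAG ACT AAA AGG GAA GCA TAA GAA TTC CTT AAG AAG GCA TCG CCA GAA — no ATG→stop ORF.
Frame -2: TCC AGC GCT ATC ACA TAA CTC CTG GAT AGA CTA AAA GGG AAG CAT AAG AAT TCC TTA AGA AGG CAT CGC CAG AAT — no ATG→stop ORF.
Frame -3: CCA GCG CTA TCA CAT AAC TCC TGG ATA GAC TAA AAG GGA AGC ATA AGA ATT CCT TAA GAA GGC ATC GCC AGA ATC — no ATG→stop ORF.
ORFs ≥ 5 codons: frame +2 32–46 (5 codons). Count = 1.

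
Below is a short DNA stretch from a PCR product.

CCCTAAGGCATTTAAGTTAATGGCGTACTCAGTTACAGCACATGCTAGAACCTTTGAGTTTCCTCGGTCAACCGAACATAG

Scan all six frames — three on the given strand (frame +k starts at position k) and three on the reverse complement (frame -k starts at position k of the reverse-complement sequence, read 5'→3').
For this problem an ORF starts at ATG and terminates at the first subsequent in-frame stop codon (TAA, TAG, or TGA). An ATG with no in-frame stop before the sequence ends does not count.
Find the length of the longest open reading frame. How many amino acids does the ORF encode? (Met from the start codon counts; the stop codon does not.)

4

Reverse complement (5'→3'): CTATGTTCGGTTGACCGAGGAAACTCAAAGGTTCTAGCATGTGCTGTAACTGAGTACGCCATTAACTTAAATGCCTTAGGG
Frame +1: CCC TAA GGC ATT TAA GTT AAT GGC GTA CTC AGT TAC AGC ACA TGC TAG AAC CTT TGA GTT TCC TCG GTC AAC CGA ACA TAG — no ATG→stop ORF.
Frame +2: CCT AAG GCA TTT AAG TTA ATG GCG TAC TCA GTT ACA GCA CAT GCT AGA ACC TTT GAG TTT CCT CGG TCA ACC GAA CAT — no ATG→stop ORF.
Frame +3: CTA AGG CAT TTA AGT TAA TGG CGT ACT CAG TTA CAG CAC ATG CTA GAA CCT TTG AGT TTC CTC GGT CAA CCG AAC ATA — no ATG→stop ORF.
Frame -1: CTA TGT TCG GTT GAC CGA GGA AAC TCA AAG GTT CTA GCA TGT GCT GTA ACT GAG TAC GCC ATT AAC TTA AAT GCC TTA GGG — no ATG→stop ORF.
Frame -2: TAT GTT CGG TTG ACC GAG GAA ACT CAA AGG TTC TAG CAT GTG CTG TAA CTG AGT ACG CCA TTA ACT TAA ATG CCT TAG — ATG at 71, stop TAG at 77 → 9 nt.
Frame -3: ATG TTC GGT TGA CCG AGG AAA CTC AAA GGT TCT AGC ATG TGC TGT AAC TGA GTA CGC CAT TAA CTT AAA TGC CTT AGG — ATG at 3, stop TGA at 12 → 12 nt; ATG at 39, stop TGA at 51 → 15 nt.
Longest: frame -3, positions 39–53, 15 nt = 5 codons = 4 aa. → 4 amino acids.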